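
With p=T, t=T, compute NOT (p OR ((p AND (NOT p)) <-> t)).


Substitute p=T, t=T:
NOT p = F
p AND (NOT p) = T AND F = F
(p AND (NOT p)) <-> t = F <-> T = F
p OR ((p AND (NOT p)) <-> t) = T OR F = T
NOT (p OR ((p AND (NOT p)) <-> t)) = F

F


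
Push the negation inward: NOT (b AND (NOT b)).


De Morgan: the negation of a conjunction is the disjunction of the negations.
Distribute NOT across AND, flipping it to OR, and negate each literal.

(NOT b) OR b


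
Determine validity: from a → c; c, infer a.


This is affirming the consequent (fallacy). There exist truth assignments where the premises are all true but the conclusion is false.

Invalid.


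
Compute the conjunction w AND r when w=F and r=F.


Conjunction is true only when both operands are true.
Substitute: w=F, r=F.
F AND F evaluates to F.

F


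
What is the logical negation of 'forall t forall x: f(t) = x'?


Negation flips each quantifier (∀↔∃) and negates the inner predicate.
¬(forall t forall x: φ) = exists t exists x: ¬φ.

exists t exists x: ~(f(t) = x)


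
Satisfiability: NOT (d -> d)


Check all 2 assignments over {d}:
d | φ
-----
F | F
T | F
No assignment makes the formula true.

Unsatisfiable.


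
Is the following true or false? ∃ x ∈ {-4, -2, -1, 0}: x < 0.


Evaluate the predicate on each element: -4:T, -2:T, -1:T, 0:F.
Witness x = -4 satisfies the predicate.

T


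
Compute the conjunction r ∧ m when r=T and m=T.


Conjunction is true only when both operands are true.
Substitute: r=T, m=T.
T ∧ T evaluates to T.

T


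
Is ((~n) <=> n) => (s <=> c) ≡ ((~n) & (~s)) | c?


Compare truth tables:
c | n | s | φ | ψ
-----------------
False | False | False | True | True
True | False | False | True | True
False | True | False | True | False
True | True | False | True | True
False | False | True | True | False
True | False | True | True | True
False | True | True | True | False
True | True | True | True | True
They differ at row 3 (c=False, n=True, s=False): φ=True but ψ=False.

No, they are not logically equivalent.


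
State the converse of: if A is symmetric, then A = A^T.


The converse of (P → Q) is (Q → P). It is not in general equivalent to the original.
Here P = 'A is symmetric' and Q = 'A = A^T'.

If A = A^T, then A is symmetric.


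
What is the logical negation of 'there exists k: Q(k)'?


¬(for all x: φ) = there exists x: ¬φ, and ¬(there exists x: φ) = for all x: ¬φ.
Apply to the existential statement.

for all k: NOT(Q(k))


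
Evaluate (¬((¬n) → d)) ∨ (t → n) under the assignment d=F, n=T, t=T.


Substitute d=F, n=T, t=T:
¬n = F
(¬n) → d = F → F = T
¬((¬n) → d) = F
t → n = T → T = T
(¬((¬n) → d)) ∨ (t → n) = F ∨ T = T

T


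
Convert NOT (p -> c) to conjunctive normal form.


Step 1: Rewrite p → c as ¬p ∨ c.
Step 2: Negate: ¬(¬p ∨ c) = p ∧ ¬c (De Morgan + double negation).

p AND (NOT c)


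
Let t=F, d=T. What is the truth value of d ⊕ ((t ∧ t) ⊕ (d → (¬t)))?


Substitute t=F, d=T:
t ∧ t = F ∧ F = F
¬t = T
d → (¬t) = T → T = T
(t ∧ t) ⊕ (d → (¬t)) = F ⊕ T = T
d ⊕ ((t ∧ t) ⊕ (d → (¬t))) = T ⊕ T = F

F


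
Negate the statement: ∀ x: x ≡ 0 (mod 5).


¬(∀ x: φ) = ∃ x: ¬φ, and ¬(∃ x: φ) = ∀ x: ¬φ.
Apply to the universal statement.

∃ x: ¬(x ≡ 0 (mod 5))


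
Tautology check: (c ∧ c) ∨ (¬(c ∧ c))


Build the truth table over {c}:
c | φ
-----
F | T
T | T
Every row evaluates to true.

Yes, it is a tautology.


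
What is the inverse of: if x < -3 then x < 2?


The inverse of (P → Q) is (¬P → ¬Q). It is equivalent to the converse, not to the original.
Here P = 'x < -3' and Q = 'x < 2'.

If not (x < -3), then not (x < 2).


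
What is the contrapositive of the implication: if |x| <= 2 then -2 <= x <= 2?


The contrapositive of (P → Q) is (¬Q → ¬P); it is logically equivalent to the original.
Here P = '|x| <= 2' and Q = '-2 <= x <= 2'.

If not (-2 <= x <= 2), then not (|x| <= 2).


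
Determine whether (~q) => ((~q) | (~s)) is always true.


Build the truth table over {q, s}:
q | s | φ
---------
False | False | True
True | False | True
False | True | True
True | True | True
Every row evaluates to true.

Yes, it is a tautology.


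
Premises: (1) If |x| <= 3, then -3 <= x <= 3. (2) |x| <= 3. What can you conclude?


Modus ponens: from (P → Q) and P, infer Q.
P = '|x| <= 3' is asserted, and P → Q holds, so Q follows.

-3 <= x <= 3.


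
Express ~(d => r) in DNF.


Step 1: Rewrite implication then negate: ¬(¬d ∨ r) = d ∧ ¬r.

d & (~r)


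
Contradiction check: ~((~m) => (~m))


Truth table over {m}:
m | φ
-----
False | False
True | False
Every row is false.

Yes, it is a contradiction.


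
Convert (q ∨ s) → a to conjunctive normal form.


Step 1: Rewrite as ¬(q ∨ s) ∨ a = (¬q ∧ ¬s) ∨ a.
Step 2: Distribute ∨ over ∧.

((¬q) ∨ a) ∧ ((¬s) ∨ a)


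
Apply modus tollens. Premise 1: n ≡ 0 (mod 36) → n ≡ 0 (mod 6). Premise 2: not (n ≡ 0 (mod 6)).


Modus tollens: from (P → Q) and ¬Q, infer ¬P.
Q = 'n ≡ 0 (mod 6)' is denied; since P → Q, P must also fail.

Not (n ≡ 0 (mod 36)).


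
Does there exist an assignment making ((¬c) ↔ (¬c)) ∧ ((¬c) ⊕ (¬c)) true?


Check all 2 assignments over {c}:
c | φ
-----
F | F
T | F
No assignment makes the formula true.

Unsatisfiable.


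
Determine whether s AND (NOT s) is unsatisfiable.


Truth table over {s}:
s | φ
-----
F | F
T | F
Every row is false.

Yes, it is a contradiction.


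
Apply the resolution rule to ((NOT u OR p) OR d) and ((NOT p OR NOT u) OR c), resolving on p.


The clauses contain complementary literals p and NOTp.
Resolution eliminates this pair and disjoins the remaining literals (merging duplicates).

((NOT u OR d) OR c)


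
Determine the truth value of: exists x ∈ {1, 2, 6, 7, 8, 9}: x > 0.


Evaluate the predicate on each element: 1:True, 2:True, 6:True, 7:True, 8:True, 9:True.
Witness x = 1 satisfies the predicate.

True


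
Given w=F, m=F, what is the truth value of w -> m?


Implication is false only when antecedent is true and consequent is false.
Substitute: w=F, m=F.
F -> F evaluates to T.

T


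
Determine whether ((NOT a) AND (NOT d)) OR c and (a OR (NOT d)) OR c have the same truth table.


Compare truth tables:
a | c | d | φ | ψ
-----------------
F | F | F | T | T
T | F | F | F | T
F | T | F | T | T
T | T | F | T | T
F | F | T | F | F
T | F | T | F | T
F | T | T | T | T
T | T | T | T | T
They differ at row 2 (a=T, c=F, d=F): φ=F but ψ=T.

No, they are not logically equivalent.


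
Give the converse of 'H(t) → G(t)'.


The converse of (P → Q) is (Q → P). It is not in general equivalent to the original.
Here P = 'H(t)' and Q = 'G(t)'.

If G(t), then H(t).


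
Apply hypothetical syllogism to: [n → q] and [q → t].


Hypothetical syllogism: from (P → Q) and (Q → R), infer (P → R).
Chain the two implications through the shared middle term 'q'.

n → t


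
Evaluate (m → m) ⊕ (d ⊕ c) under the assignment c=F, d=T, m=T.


Substitute c=F, d=T, m=T:
m → m = T → T = T
d ⊕ c = T ⊕ F = T
(m → m) ⊕ (d ⊕ c) = T ⊕ T = F

F


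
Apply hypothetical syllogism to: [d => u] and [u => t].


Hypothetical syllogism: from (P → Q) and (Q → R), infer (P → R).
Chain the two implications through the shared middle term 'u'.

d => t


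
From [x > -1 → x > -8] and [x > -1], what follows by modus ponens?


Modus ponens: from (P → Q) and P, infer Q.
P = 'x > -1' is asserted, and P → Q holds, so Q follows.

x > -8.


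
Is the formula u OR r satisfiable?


Search for a satisfying assignment over {r, u}.
Try r=T, u=F: the formula evaluates to T.
A satisfying assignment exists.

Satisfiable.


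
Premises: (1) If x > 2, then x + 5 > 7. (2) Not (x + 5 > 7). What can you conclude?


Modus tollens: from (P → Q) and ¬Q, infer ¬P.
Q = 'x + 5 > 7' is denied; since P → Q, P must also fail.

Not (x > 2).


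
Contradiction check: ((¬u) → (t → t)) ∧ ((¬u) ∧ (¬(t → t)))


Truth table over {t, u}:
t | u | φ
---------
F | F | F
T | F | F
F | T | F
T | T | F
Every row is false.

Yes, it is a contradiction.


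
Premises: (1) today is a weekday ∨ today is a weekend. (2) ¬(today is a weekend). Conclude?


Disjunctive syllogism: from (P ∨ Q) and ¬P, infer Q.
One disjunct, 'today is a weekend', is ruled out; the other must hold.

today is a weekday


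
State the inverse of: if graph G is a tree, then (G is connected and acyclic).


The inverse of (P → Q) is (¬P → ¬Q). It is equivalent to the converse, not to the original.
Here P = 'graph G is a tree' and Q = '(G is connected and acyclic)'.

If not (graph G is a tree), then not ((G is connected and acyclic)).


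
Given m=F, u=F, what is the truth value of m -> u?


Implication is false only when antecedent is true and consequent is false.
Substitute: m=F, u=F.
F -> F evaluates to T.

T


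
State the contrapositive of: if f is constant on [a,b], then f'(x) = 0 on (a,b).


The contrapositive of (P → Q) is (¬Q → ¬P); it is logically equivalent to the original.
Here P = 'f is constant on [a,b]' and Q = 'f'(x) = 0 on (a,b)'.

If not (f'(x) = 0 on (a,b)), then not (f is constant on [a,b]).


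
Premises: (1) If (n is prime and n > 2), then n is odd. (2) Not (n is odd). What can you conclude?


Modus tollens: from (P → Q) and ¬Q, infer ¬P.
Q = 'n is odd' is denied; since P → Q, P must also fail.

Not ((n is prime and n > 2)).


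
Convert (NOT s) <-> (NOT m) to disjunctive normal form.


Step 1: (¬s) ↔ (¬m) is true exactly when both agree: ((¬s) ∧ (¬m)) ∨ (¬(¬s) ∧ ¬(¬m)).
Step 2: Eliminate any double negations (¬¬X = X).

((NOT s) AND (NOT m)) OR (s AND m)


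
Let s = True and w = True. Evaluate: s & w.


Conjunction is true only when both operands are true.
Substitute: s=True, w=True.
True & True evaluates to True.

True


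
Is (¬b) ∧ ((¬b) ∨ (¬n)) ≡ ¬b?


Compare truth tables:
b | n | φ | ψ
-------------
F | F | T | T
T | F | F | F
F | T | T | T
T | T | F | F
The columns φ and ψ agree on every row.

Yes, they are logically equivalent.


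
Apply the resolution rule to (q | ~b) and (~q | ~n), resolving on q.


The clauses contain complementary literals q and ~q.
Resolution eliminates this pair and disjoins the remaining literals (merging duplicates).

(~b | ~n)


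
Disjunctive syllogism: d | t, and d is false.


Disjunctive syllogism: from (P ∨ Q) and ¬P, infer Q.
One disjunct, 'd', is ruled out; the other must hold.

t


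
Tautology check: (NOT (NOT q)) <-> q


Build the truth table over {q}:
q | φ
-----
F | T
T | T
Every row evaluates to true.

Yes, it is a tautology.


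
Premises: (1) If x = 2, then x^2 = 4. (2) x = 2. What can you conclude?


Modus ponens: from (P → Q) and P, infer Q.
P = 'x = 2' is asserted, and P → Q holds, so Q follows.

x^2 = 4.


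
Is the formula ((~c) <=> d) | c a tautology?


Build the truth table over {c, d}:
c | d | φ
---------
False | False | False
True | False | True
False | True | True
True | True | True
Counterexample at row 1: with c=False, d=False, the formula is False.

No, it is not a tautology.


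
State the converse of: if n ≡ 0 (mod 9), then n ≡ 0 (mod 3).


The converse of (P → Q) is (Q → P). It is not in general equivalent to the original.
Here P = 'n ≡ 0 (mod 9)' and Q = 'n ≡ 0 (mod 3)'.

If n ≡ 0 (mod 3), then n ≡ 0 (mod 9).


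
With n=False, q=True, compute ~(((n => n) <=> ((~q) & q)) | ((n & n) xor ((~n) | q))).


Substitute n=False, q=True:
n => n = False => False = True
~q = False
(~q) & q = False & True = False
(n => n) <=> ((~q) & q) = True <=> False = False
n & n = False & False = False
~n = True
(~n) | q = True | True = True
(n & n) xor ((~n) | q) = False xor True = True
((n => n) <=> ((~q) & q)) | ((n & n) xor ((~n) | q)) = False | True = True
~(((n => n) <=> ((~q) & q)) | ((n & n) xor ((~n) | q))) = False

False


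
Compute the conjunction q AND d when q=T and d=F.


Conjunction is true only when both operands are true.
Substitute: q=T, d=F.
T AND F evaluates to F.

F


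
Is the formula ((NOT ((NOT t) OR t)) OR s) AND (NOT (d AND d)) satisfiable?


Search for a satisfying assignment over {d, s, t}.
Try d=F, s=T, t=F: the formula evaluates to T.
A satisfying assignment exists.

Satisfiable.


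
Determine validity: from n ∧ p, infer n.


This matches the form of conjunction elimination: the conclusion follows in every model of the premises.

Valid.


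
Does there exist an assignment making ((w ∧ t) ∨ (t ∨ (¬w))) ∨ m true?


Search for a satisfying assignment over {m, t, w}.
Try m=F, t=F, w=F: the formula evaluates to T.
A satisfying assignment exists.

Satisfiable.


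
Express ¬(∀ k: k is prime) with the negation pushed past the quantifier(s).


¬(∀ x: φ) = ∃ x: ¬φ, and ¬(∃ x: φ) = ∀ x: ¬φ.
Apply to the universal statement.

∃ k: ¬(k is prime)


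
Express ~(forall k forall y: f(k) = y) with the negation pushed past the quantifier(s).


Negation flips each quantifier (∀↔∃) and negates the inner predicate.
¬(forall k forall y: φ) = exists k exists y: ¬φ.

exists k exists y: ~(f(k) = y)


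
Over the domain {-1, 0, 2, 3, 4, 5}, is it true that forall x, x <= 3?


Evaluate the predicate on each element: -1:True, 0:True, 2:True, 3:True, 4:False, 5:False.
Counterexample x = 4 fails the predicate.

False


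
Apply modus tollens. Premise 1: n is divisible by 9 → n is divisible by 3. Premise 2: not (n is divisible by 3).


Modus tollens: from (P → Q) and ¬Q, infer ¬P.
Q = 'n is divisible by 3' is denied; since P → Q, P must also fail.

Not (n is divisible by 9).


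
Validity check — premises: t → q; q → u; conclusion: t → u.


This matches the form of hypothetical syllogism: the conclusion follows in every model of the premises.

Valid.


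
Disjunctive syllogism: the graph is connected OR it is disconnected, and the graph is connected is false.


Disjunctive syllogism: from (P ∨ Q) and ¬P, infer Q.
One disjunct, 'the graph is connected', is ruled out; the other must hold.

it is disconnected


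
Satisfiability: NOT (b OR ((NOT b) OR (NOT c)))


Check all 4 assignments over {b, c}:
b | c | φ
---------
F | F | F
T | F | F
F | T | F
T | T | F
No assignment makes the formula true.

Unsatisfiable.


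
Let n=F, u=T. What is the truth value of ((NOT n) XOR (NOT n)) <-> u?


Substitute n=F, u=T:
NOT n = T
NOT n = T
(NOT n) XOR (NOT n) = T XOR T = F
((NOT n) XOR (NOT n)) <-> u = F <-> T = F

F


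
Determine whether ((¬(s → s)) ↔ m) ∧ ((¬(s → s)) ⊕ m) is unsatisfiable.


Truth table over {m, s}:
m | s | φ
---------
F | F | F
T | F | F
F | T | F
T | T | F
Every row is false.

Yes, it is a contradiction.


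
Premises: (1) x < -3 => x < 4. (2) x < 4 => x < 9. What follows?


Hypothetical syllogism: from (P → Q) and (Q → R), infer (P → R).
Chain the two implications through the shared middle term 'x < 4'.

x < -3 => x < 9


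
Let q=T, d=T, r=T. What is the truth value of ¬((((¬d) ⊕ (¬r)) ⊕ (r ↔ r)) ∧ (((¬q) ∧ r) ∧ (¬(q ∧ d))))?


Substitute q=T, d=T, r=T:
… (earlier sub-steps elided)
(¬d) ⊕ (¬r) = F ⊕ F = F
r ↔ r = T ↔ T = T
((¬d) ⊕ (¬r)) ⊕ (r ↔ r) = F ⊕ T = T
¬q = F
(¬q) ∧ r = F ∧ T = F
q ∧ d = T ∧ T = T
¬(q ∧ d) = F
((¬q) ∧ r) ∧ (¬(q ∧ d)) = F ∧ F = F
(((¬d) ⊕ (¬r)) ⊕ (r ↔ r)) ∧ (((¬q) ∧ r) ∧ (¬(q ∧ d))) = T ∧ F = F
¬((((¬d) ⊕ (¬r)) ⊕ (r ↔ r)) ∧ (((¬q) ∧ r) ∧ (¬(q ∧ d)))) = T

T


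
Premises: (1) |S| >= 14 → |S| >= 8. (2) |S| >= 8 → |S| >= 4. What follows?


Hypothetical syllogism: from (P → Q) and (Q → R), infer (P → R).
Chain the two implications through the shared middle term '|S| >= 8'.

|S| >= 14 → |S| >= 4


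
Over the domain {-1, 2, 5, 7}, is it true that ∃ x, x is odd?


Evaluate the predicate on each element: -1:T, 2:F, 5:T, 7:T.
Witness x = -1 satisfies the predicate.

T


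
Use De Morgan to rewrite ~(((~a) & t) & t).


De Morgan: the negation of a conjunction is the disjunction of the negations.
Distribute ~ across &, flipping it to |, and negate each literal.

(a | (~t)) | (~t)


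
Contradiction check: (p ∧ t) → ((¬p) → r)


Truth table over {p, r, t}:
p | r | t | φ
-------------
F | F | F | T
T | F | F | T
F | T | F | T
T | T | F | T
F | F | T | T
T | F | T | T
F | T | T | T
T | T | T | T
Satisfying assignment at row 1: p=F, r=F, t=F gives T.

No, it is not a contradiction.


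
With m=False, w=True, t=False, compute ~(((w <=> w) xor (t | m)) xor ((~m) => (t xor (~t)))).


Substitute m=False, w=True, t=False:
w <=> w = True <=> True = True
t | m = False | False = False
(w <=> w) xor (t | m) = True xor False = True
~m = True
~t = True
t xor (~t) = False xor True = True
(~m) => (t xor (~t)) = True => True = True
((w <=> w) xor (t | m)) xor ((~m) => (t xor (~t))) = True xor True = False
~(((w <=> w) xor (t | m)) xor ((~m) => (t xor (~t)))) = True

True


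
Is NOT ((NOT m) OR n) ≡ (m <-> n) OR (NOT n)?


Compare truth tables:
m | n | φ | ψ
-------------
F | F | F | T
T | F | T | T
F | T | F | F
T | T | F | T
They differ at row 1 (m=F, n=F): φ=F but ψ=T.

No, they are not logically equivalent.


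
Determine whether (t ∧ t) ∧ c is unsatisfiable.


Truth table over {c, t}:
c | t | φ
---------
F | F | F
T | F | F
F | T | F
T | T | T
Satisfying assignment at row 4: c=T, t=T gives T.

No, it is not a contradiction.


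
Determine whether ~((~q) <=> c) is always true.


Build the truth table over {c, q}:
c | q | φ
---------
False | False | True
True | False | False
False | True | False
True | True | True
Counterexample at row 2: with c=True, q=False, the formula is False.

No, it is not a tautology.


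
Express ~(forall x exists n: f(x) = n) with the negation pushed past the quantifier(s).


Negation flips each quantifier (∀↔∃) and negates the inner predicate.
¬(forall x exists n: φ) = exists x forall n: ¬φ.

exists x forall n: ~(f(x) = n)


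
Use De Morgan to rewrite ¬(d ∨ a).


De Morgan: the negation of a disjunction is the conjunction of the negations.
Distribute ¬ across ∨, flipping it to ∧, and negate each literal.

(¬d) ∧ (¬a)


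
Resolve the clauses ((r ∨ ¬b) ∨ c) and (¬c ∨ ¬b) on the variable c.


The clauses contain complementary literals c and ¬c.
Resolution eliminates this pair and disjoins the remaining literals (merging duplicates).

(r ∨ ¬b)


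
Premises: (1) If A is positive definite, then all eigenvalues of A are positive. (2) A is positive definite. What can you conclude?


Modus ponens: from (P → Q) and P, infer Q.
P = 'A is positive definite' is asserted, and P → Q holds, so Q follows.

all eigenvalues of A are positive.


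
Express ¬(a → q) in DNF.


Step 1: Rewrite implication then negate: ¬(¬a ∨ q) = a ∧ ¬q.

a ∧ (¬q)


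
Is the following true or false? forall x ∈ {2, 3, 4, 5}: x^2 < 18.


Evaluate the predicate on each element: 2:True, 3:True, 4:True, 5:False.
Counterexample x = 5 fails the predicate.

False


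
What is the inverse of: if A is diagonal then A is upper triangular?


The inverse of (P → Q) is (¬P → ¬Q). It is equivalent to the converse, not to the original.
Here P = 'A is diagonal' and Q = 'A is upper triangular'.

If not (A is diagonal), then not (A is upper triangular).


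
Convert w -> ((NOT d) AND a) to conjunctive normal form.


Step 1: Rewrite w → ((¬d) ∧ a) as ¬w ∨ ((¬d) ∧ a).
Step 2: Distribute ∨ over ∧.

((NOT w) OR (NOT d)) AND ((NOT w) OR a)


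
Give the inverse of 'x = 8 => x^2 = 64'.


The inverse of (P → Q) is (¬P → ¬Q). It is equivalent to the converse, not to the original.
Here P = 'x = 8' and Q = 'x^2 = 64'.

If not (x = 8), then not (x^2 = 64).


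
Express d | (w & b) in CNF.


Step 1: Distribute ∨ over ∧: d ∨ (w ∧ b) = (d ∨ w) ∧ (d ∨ b).

(d | w) & (d | b)


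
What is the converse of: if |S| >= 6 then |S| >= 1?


The converse of (P → Q) is (Q → P). It is not in general equivalent to the original.
Here P = '|S| >= 6' and Q = '|S| >= 1'.

If |S| >= 1, then |S| >= 6.


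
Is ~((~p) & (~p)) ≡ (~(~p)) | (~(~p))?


Compare truth tables:
p | φ | ψ
---------
False | False | False
True | True | True
The columns φ and ψ agree on every row.

Yes, they are logically equivalent.


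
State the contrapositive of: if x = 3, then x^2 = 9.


The contrapositive of (P → Q) is (¬Q → ¬P); it is logically equivalent to the original.
Here P = 'x = 3' and Q = 'x^2 = 9'.

If not (x^2 = 9), then not (x = 3).


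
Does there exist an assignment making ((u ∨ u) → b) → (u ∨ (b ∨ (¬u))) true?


Search for a satisfying assignment over {b, u}.
Try b=F, u=F: the formula evaluates to T.
A satisfying assignment exists.

Satisfiable.


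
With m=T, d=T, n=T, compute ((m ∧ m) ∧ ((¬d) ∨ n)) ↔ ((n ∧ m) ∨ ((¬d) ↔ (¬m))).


Substitute m=T, d=T, n=T:
m ∧ m = T ∧ T = T
¬d = F
(¬d) ∨ n = F ∨ T = T
(m ∧ m) ∧ ((¬d) ∨ n) = T ∧ T = T
n ∧ m = T ∧ T = T
¬d = F
¬m = F
(¬d) ↔ (¬m) = F ↔ F = T
(n ∧ m) ∨ ((¬d) ↔ (¬m)) = T ∨ T = T
((m ∧ m) ∧ ((¬d) ∨ n)) ↔ ((n ∧ m) ∨ ((¬d) ↔ (¬m))) = T ↔ T = T

T


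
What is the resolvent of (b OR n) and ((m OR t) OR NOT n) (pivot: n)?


The clauses contain complementary literals n and NOTn.
Resolution eliminates this pair and disjoins the remaining literals (merging duplicates).

((b OR t) OR m)


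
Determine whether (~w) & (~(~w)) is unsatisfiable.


Truth table over {w}:
w | φ
-----
False | False
True | False
Every row is false.

Yes, it is a contradiction.


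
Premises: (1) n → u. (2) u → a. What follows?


Hypothetical syllogism: from (P → Q) and (Q → R), infer (P → R).
Chain the two implications through the shared middle term 'u'.

n → a


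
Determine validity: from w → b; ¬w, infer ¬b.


This is denying the antecedent (fallacy). There exist truth assignments where the premises are all true but the conclusion is false.

Invalid.


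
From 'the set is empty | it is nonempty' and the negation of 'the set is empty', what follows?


Disjunctive syllogism: from (P ∨ Q) and ¬P, infer Q.
One disjunct, 'the set is empty', is ruled out; the other must hold.

it is nonempty


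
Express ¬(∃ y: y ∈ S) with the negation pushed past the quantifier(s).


¬(∀ x: φ) = ∃ x: ¬φ, and ¬(∃ x: φ) = ∀ x: ¬φ.
Apply to the existential statement.

∀ y: ¬(y ∈ S)


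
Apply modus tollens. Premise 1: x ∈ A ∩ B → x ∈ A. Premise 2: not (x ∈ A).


Modus tollens: from (P → Q) and ¬Q, infer ¬P.
Q = 'x ∈ A' is denied; since P → Q, P must also fail.

Not (x ∈ A ∩ B).


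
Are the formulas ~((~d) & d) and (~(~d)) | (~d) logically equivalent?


Compare truth tables:
d | φ | ψ
---------
False | True | True
True | True | True
The columns φ and ψ agree on every row.

Yes, they are logically equivalent.


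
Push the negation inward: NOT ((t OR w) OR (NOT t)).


De Morgan: the negation of a disjunction is the conjunction of the negations.
Distribute NOT across OR, flipping it to AND, and negate each literal.

((NOT t) AND (NOT w)) AND t


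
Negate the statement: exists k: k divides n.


¬(forall x: φ) = exists x: ¬φ, and ¬(exists x: φ) = forall x: ¬φ.
Apply to the existential statement.

forall k: ~(k divides n)


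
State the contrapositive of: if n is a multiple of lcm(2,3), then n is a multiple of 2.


The contrapositive of (P → Q) is (¬Q → ¬P); it is logically equivalent to the original.
Here P = 'n is a multiple of lcm(2,3)' and Q = 'n is a multiple of 2'.

If not (n is a multiple of 2), then not (n is a multiple of lcm(2,3)).


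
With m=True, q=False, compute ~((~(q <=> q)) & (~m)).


Substitute m=True, q=False:
q <=> q = False <=> False = True
~(q <=> q) = False
~m = False
(~(q <=> q)) & (~m) = False & False = False
~((~(q <=> q)) & (~m)) = True

True


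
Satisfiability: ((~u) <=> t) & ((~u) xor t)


Check all 4 assignments over {t, u}:
t | u | φ
---------
False | False | False
True | False | False
False | True | False
True | True | False
No assignment makes the formula true.

Unsatisfiable.


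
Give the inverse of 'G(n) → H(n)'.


The inverse of (P → Q) is (¬P → ¬Q). It is equivalent to the converse, not to the original.
Here P = 'G(n)' and Q = 'H(n)'.

If not (G(n)), then not (H(n)).


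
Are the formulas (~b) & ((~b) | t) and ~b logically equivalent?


Compare truth tables:
b | t | φ | ψ
-------------
False | False | True | True
True | False | False | False
False | True | True | True
True | True | False | False
The columns φ and ψ agree on every row.

Yes, they are logically equivalent.


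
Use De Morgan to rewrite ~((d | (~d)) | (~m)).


De Morgan: the negation of a disjunction is the conjunction of the negations.
Distribute ~ across |, flipping it to &, and negate each literal.

((~d) & d) & m


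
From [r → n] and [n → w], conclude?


Hypothetical syllogism: from (P → Q) and (Q → R), infer (P → R).
Chain the two implications through the shared middle term 'n'.

r → w


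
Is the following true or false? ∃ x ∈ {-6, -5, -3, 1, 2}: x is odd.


Evaluate the predicate on each element: -6:F, -5:T, -3:T, 1:T, 2:F.
Witness x = -5 satisfies the predicate.

T


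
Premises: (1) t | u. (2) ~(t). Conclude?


Disjunctive syllogism: from (P ∨ Q) and ¬P, infer Q.
One disjunct, 't', is ruled out; the other must hold.

u


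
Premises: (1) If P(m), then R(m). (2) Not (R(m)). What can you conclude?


Modus tollens: from (P → Q) and ¬Q, infer ¬P.
Q = 'R(m)' is denied; since P → Q, P must also fail.

Not (P(m)).


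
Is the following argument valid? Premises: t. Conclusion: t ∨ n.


This matches the form of disjunction introduction: the conclusion follows in every model of the premises.

Valid.


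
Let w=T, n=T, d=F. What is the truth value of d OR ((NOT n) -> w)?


Substitute w=T, n=T, d=F:
NOT n = F
(NOT n) -> w = F -> T = T
d OR ((NOT n) -> w) = F OR T = T

T


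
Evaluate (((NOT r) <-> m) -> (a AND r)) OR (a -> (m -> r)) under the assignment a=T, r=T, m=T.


Substitute a=T, r=T, m=T:
NOT r = F
(NOT r) <-> m = F <-> T = F
a AND r = T AND T = T
((NOT r) <-> m) -> (a AND r) = F -> T = T
m -> r = T -> T = T
a -> (m -> r) = T -> T = T
(((NOT r) <-> m) -> (a AND r)) OR (a -> (m -> r)) = T OR T = T

T


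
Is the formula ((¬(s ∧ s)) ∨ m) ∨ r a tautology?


Build the truth table over {m, r, s}:
m | r | s | φ
-------------
F | F | F | T
T | F | F | T
F | T | F | T
T | T | F | T
F | F | T | F
T | F | T | T
F | T | T | T
T | T | T | T
Counterexample at row 5: with m=F, r=F, s=T, the formula is F.

No, it is not a tautology.


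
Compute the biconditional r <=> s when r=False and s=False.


Biconditional is true when both operands have the same truth value.
Substitute: r=False, s=False.
False <=> False evaluates to True.

True


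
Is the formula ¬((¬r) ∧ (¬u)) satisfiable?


Search for a satisfying assignment over {r, u}.
Try r=T, u=F: the formula evaluates to T.
A satisfying assignment exists.

Satisfiable.


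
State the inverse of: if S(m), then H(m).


The inverse of (P → Q) is (¬P → ¬Q). It is equivalent to the converse, not to the original.
Here P = 'S(m)' and Q = 'H(m)'.

If not (S(m)), then not (H(m)).


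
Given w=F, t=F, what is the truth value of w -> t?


Implication is false only when antecedent is true and consequent is false.
Substitute: w=F, t=F.
F -> F evaluates to T.

T


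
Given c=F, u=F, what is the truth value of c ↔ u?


Biconditional is true when both operands have the same truth value.
Substitute: c=F, u=F.
F ↔ F evaluates to T.

T


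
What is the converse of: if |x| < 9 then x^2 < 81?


The converse of (P → Q) is (Q → P). It is not in general equivalent to the original.
Here P = '|x| < 9' and Q = 'x^2 < 81'.

If x^2 < 81, then |x| < 9.


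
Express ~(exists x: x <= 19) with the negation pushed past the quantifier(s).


¬(forall x: φ) = exists x: ¬φ, and ¬(exists x: φ) = forall x: ¬φ.
Apply to the existential statement.

forall x: ~(x <= 19)


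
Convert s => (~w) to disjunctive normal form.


Step 1: Rewrite s → (¬w) as ¬s ∨ (¬w).

(~s) | (~w)


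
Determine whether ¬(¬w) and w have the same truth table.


Compare truth tables:
w | φ | ψ
---------
F | F | F
T | T | T
The columns φ and ψ agree on every row.

Yes, they are logically equivalent.


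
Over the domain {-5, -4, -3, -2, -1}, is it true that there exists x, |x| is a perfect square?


Evaluate the predicate on each element: -5:F, -4:T, -3:F, -2:F, -1:T.
Witness x = -4 satisfies the predicate.

T


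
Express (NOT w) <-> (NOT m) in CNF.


Step 1: Rewrite (¬w) ↔ (¬m) as ((¬w) → (¬m)) ∧ ((¬m) → (¬w)).
Step 2: Rewrite each implication as a disjunction.
Step 3: Eliminate any double negations (¬¬X = X).

(w OR (NOT m)) AND (m OR (NOT w))


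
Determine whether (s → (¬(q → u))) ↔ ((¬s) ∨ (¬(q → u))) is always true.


Build the truth table over {q, s, u}:
q | s | u | φ
-------------
F | F | F | T
T | F | F | T
F | T | F | T
T | T | F | T
F | F | T | T
T | F | T | T
F | T | T | T
T | T | T | T
Every row evaluates to true.

Yes, it is a tautology.


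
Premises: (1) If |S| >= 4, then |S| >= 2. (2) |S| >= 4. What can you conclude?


Modus ponens: from (P → Q) and P, infer Q.
P = '|S| >= 4' is asserted, and P → Q holds, so Q follows.

|S| >= 2.


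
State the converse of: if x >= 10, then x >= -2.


The converse of (P → Q) is (Q → P). It is not in general equivalent to the original.
Here P = 'x >= 10' and Q = 'x >= -2'.

If x >= -2, then x >= 10.


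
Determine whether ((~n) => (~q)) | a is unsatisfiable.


Truth table over {a, n, q}:
a | n | q | φ
-------------
False | False | False | True
True | False | False | True
False | True | False | True
True | True | False | True
False | False | True | False
True | False | True | True
False | True | True | True
True | True | True | True
Satisfying assignment at row 1: a=False, n=False, q=False gives True.

No, it is not a contradiction.


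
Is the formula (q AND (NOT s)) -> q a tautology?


Build the truth table over {q, s}:
q | s | φ
---------
F | F | T
T | F | T
F | T | T
T | T | T
Every row evaluates to true.

Yes, it is a tautology.


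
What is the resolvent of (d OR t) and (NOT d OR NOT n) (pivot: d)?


The clauses contain complementary literals d and NOTd.
Resolution eliminates this pair and disjoins the remaining literals (merging duplicates).

(t OR NOT n)


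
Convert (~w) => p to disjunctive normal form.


Step 1: Rewrite (¬w) → p as ¬(¬w) ∨ p.
Step 2: Eliminate any double negations (¬¬X = X).

w | p


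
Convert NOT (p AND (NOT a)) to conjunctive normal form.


Step 1: Apply De Morgan: ¬(p ∧ (¬a)) = ¬p ∨ ¬(¬a).
Step 2: Eliminate any double negations (¬¬X = X).

(NOT p) OR a


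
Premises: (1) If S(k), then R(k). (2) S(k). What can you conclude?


Modus ponens: from (P → Q) and P, infer Q.
P = 'S(k)' is asserted, and P → Q holds, so Q follows.

R(k).


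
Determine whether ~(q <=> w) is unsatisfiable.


Truth table over {q, w}:
q | w | φ
---------
False | False | False
True | False | True
False | True | True
True | True | False
Satisfying assignment at row 2: q=True, w=False gives True.

No, it is not a contradiction.


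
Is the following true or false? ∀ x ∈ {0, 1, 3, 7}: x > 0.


Evaluate the predicate on each element: 0:F, 1:T, 3:T, 7:T.
Counterexample x = 0 fails the predicate.

F


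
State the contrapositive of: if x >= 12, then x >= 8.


The contrapositive of (P → Q) is (¬Q → ¬P); it is logically equivalent to the original.
Here P = 'x >= 12' and Q = 'x >= 8'.

If not (x >= 8), then not (x >= 12).


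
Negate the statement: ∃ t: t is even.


¬(∀ x: φ) = ∃ x: ¬φ, and ¬(∃ x: φ) = ∀ x: ¬φ.
Apply to the existential statement.

∀ t: ¬(t is even)


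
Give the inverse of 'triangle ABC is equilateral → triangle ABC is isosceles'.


The inverse of (P → Q) is (¬P → ¬Q). It is equivalent to the converse, not to the original.
Here P = 'triangle ABC is equilateral' and Q = 'triangle ABC is isosceles'.

If not (triangle ABC is equilateral), then not (triangle ABC is isosceles).


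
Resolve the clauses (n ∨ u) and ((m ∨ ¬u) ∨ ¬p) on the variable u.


The clauses contain complementary literals u and ¬u.
Resolution eliminates this pair and disjoins the remaining literals (merging duplicates).

((n ∨ m) ∨ ¬p)


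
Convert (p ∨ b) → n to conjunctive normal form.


Step 1: Rewrite as ¬(p ∨ b) ∨ n = (¬p ∧ ¬b) ∨ n.
Step 2: Distribute ∨ over ∧.

((¬p) ∨ n) ∧ ((¬b) ∨ n)


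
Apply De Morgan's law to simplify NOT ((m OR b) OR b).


De Morgan: the negation of a disjunction is the conjunction of the negations.
Distribute NOT across OR, flipping it to AND, and negate each literal.

((NOT m) AND (NOT b)) AND (NOT b)


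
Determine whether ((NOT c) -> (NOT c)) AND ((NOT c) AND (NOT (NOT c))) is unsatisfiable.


Truth table over {c}:
c | φ
-----
F | F
T | F
Every row is false.

Yes, it is a contradiction.


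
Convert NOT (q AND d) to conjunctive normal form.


Step 1: Apply De Morgan: ¬(q ∧ d) = ¬q ∨ ¬d.

(NOT q) OR (NOT d)


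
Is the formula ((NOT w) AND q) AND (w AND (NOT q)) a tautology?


Build the truth table over {q, w}:
q | w | φ
---------
F | F | F
T | F | F
F | T | F
T | T | F
Counterexample at row 1: with q=F, w=F, the formula is F.

No, it is not a tautology.


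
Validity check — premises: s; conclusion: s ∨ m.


This matches the form of disjunction introduction: the conclusion follows in every model of the premises.

Valid.


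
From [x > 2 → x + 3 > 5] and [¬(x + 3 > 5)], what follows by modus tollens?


Modus tollens: from (P → Q) and ¬Q, infer ¬P.
Q = 'x + 3 > 5' is denied; since P → Q, P must also fail.

Not (x > 2).


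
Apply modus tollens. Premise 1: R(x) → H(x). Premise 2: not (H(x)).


Modus tollens: from (P → Q) and ¬Q, infer ¬P.
Q = 'H(x)' is denied; since P → Q, P must also fail.

Not (R(x)).


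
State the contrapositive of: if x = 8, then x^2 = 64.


The contrapositive of (P → Q) is (¬Q → ¬P); it is logically equivalent to the original.
Here P = 'x = 8' and Q = 'x^2 = 64'.

If not (x^2 = 64), then not (x = 8).


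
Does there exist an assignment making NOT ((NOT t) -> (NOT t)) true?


Check all 2 assignments over {t}:
t | φ
-----
F | F
T | F
No assignment makes the formula true.

Unsatisfiable.


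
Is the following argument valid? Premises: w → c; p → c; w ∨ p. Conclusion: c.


This matches the form of proof by cases: the conclusion follows in every model of the premises.

Valid.


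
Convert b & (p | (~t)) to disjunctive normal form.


Step 1: Distribute ∧ over ∨: b ∧ (p ∨ (¬t)) = (b ∧ p) ∨ (b ∧ (¬t)).

(b & p) | (b & (~t))


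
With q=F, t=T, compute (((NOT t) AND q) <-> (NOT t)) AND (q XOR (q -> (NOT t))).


Substitute q=F, t=T:
NOT t = F
(NOT t) AND q = F AND F = F
NOT t = F
((NOT t) AND q) <-> (NOT t) = F <-> F = T
NOT t = F
q -> (NOT t) = F -> F = T
q XOR (q -> (NOT t)) = F XOR T = T
(((NOT t) AND q) <-> (NOT t)) AND (q XOR (q -> (NOT t))) = T AND T = T

T


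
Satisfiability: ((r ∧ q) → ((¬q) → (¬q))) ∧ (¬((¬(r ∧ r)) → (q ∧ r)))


Search for a satisfying assignment over {q, r}.
Try q=F, r=F: the formula evaluates to T.
A satisfying assignment exists.

Satisfiable.


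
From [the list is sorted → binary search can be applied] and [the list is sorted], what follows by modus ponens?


Modus ponens: from (P → Q) and P, infer Q.
P = 'the list is sorted' is asserted, and P → Q holds, so Q follows.

binary search can be applied.


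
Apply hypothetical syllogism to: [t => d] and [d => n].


Hypothetical syllogism: from (P → Q) and (Q → R), infer (P → R).
Chain the two implications through the shared middle term 'd'.

t => n


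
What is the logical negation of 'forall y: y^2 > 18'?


¬(forall x: φ) = exists x: ¬φ, and ¬(exists x: φ) = forall x: ¬φ.
Apply to the universal statement.

exists y: ~(y^2 > 18)


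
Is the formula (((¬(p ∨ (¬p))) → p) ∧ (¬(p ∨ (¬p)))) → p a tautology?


Build the truth table over {p}:
p | φ
-----
F | T
T | T
Every row evaluates to true.

Yes, it is a tautology.


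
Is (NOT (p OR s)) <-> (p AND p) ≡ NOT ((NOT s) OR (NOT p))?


Compare truth tables:
p | s | φ | ψ
-------------
F | F | F | F
T | F | F | F
F | T | T | F
T | T | F | T
They differ at row 3 (p=F, s=T): φ=T but ψ=F.

No, they are not logically equivalent.


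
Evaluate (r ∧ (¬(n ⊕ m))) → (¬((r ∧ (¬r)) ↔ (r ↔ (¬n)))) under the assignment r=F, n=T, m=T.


Substitute r=F, n=T, m=T:
n ⊕ m = T ⊕ T = F
¬(n ⊕ m) = T
r ∧ (¬(n ⊕ m)) = F ∧ T = F
¬r = T
r ∧ (¬r) = F ∧ T = F
¬n = F
r ↔ (¬n) = F ↔ F = T
(r ∧ (¬r)) ↔ (r ↔ (¬n)) = F ↔ T = F
¬((r ∧ (¬r)) ↔ (r ↔ (¬n))) = T
(r ∧ (¬(n ⊕ m))) → (¬((r ∧ (¬r)) ↔ (r ↔ (¬n)))) = F → T = T

T


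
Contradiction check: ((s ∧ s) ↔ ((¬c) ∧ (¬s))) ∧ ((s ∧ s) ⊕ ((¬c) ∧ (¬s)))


Truth table over {c, s}:
c | s | φ
---------
F | F | F
T | F | F
F | T | F
T | T | F
Every row is false.

Yes, it is a contradiction.


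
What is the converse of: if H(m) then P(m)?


The converse of (P → Q) is (Q → P). It is not in general equivalent to the original.
Here P = 'H(m)' and Q = 'P(m)'.

If P(m), then H(m).


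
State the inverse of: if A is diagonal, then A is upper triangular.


The inverse of (P → Q) is (¬P → ¬Q). It is equivalent to the converse, not to the original.
Here P = 'A is diagonal' and Q = 'A is upper triangular'.

If not (A is diagonal), then not (A is upper triangular).


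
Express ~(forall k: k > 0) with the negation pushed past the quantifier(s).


¬(forall x: φ) = exists x: ¬φ, and ¬(exists x: φ) = forall x: ¬φ.
Apply to the universal statement.

exists k: ~(k > 0)


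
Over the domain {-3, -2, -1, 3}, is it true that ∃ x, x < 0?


Evaluate the predicate on each element: -3:T, -2:T, -1:T, 3:F.
Witness x = -3 satisfies the predicate.

T


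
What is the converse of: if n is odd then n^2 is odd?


The converse of (P → Q) is (Q → P). It is not in general equivalent to the original.
Here P = 'n is odd' and Q = 'n^2 is odd'.

If n^2 is odd, then n is odd.


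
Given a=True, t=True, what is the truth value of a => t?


Implication is false only when antecedent is true and consequent is false.
Substitute: a=True, t=True.
True => True evaluates to True.

True


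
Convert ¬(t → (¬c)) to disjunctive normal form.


Step 1: Rewrite implication then negate: ¬(¬t ∨ (¬c)) = t ∧ ¬(¬c).
Step 2: Eliminate any double negations (¬¬X = X).

t ∧ c


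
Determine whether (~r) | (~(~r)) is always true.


Build the truth table over {r}:
r | φ
-----
False | True
True | True
Every row evaluates to true.

Yes, it is a tautology.
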